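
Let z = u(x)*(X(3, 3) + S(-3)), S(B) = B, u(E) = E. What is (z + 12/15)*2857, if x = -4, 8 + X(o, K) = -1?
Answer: 697108/5 ≈ 1.3942e+5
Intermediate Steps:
X(o, K) = -9 (X(o, K) = -8 - 1 = -9)
z = 48 (z = -4*(-9 - 3) = -4*(-12) = 48)
(z + 12/15)*2857 = (48 + 12/15)*2857 = (48 + (1/15)*12)*2857 = (48 + 4/5)*2857 = (244/5)*2857 = 697108/5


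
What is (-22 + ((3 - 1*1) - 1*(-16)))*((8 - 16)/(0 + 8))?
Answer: 4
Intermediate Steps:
(-22 + ((3 - 1*1) - 1*(-16)))*((8 - 16)/(0 + 8)) = (-22 + ((3 - 1) + 16))*(-8/8) = (-22 + (2 + 16))*(-8*⅛) = (-22 + 18)*(-1) = -4*(-1) = 4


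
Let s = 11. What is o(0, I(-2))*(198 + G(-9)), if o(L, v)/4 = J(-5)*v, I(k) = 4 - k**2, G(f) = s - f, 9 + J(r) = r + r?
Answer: 0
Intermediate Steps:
J(r) = -9 + 2*r (J(r) = -9 + (r + r) = -9 + 2*r)
G(f) = 11 - f
o(L, v) = -76*v (o(L, v) = 4*((-9 + 2*(-5))*v) = 4*((-9 - 10)*v) = 4*(-19*v) = -76*v)
o(0, I(-2))*(198 + G(-9)) = (-76*(4 - 1*(-2)**2))*(198 + (11 - 1*(-9))) = (-76*(4 - 1*4))*(198 + (11 + 9)) = (-76*(4 - 4))*(198 + 20) = -76*0*218 = 0*218 = 0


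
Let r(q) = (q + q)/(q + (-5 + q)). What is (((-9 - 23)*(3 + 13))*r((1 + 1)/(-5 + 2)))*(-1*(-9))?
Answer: -18432/19 ≈ -970.11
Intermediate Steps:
r(q) = 2*q/(-5 + 2*q) (r(q) = (2*q)/(-5 + 2*q) = 2*q/(-5 + 2*q))
(((-9 - 23)*(3 + 13))*r((1 + 1)/(-5 + 2)))*(-1*(-9)) = (((-9 - 23)*(3 + 13))*(2*((1 + 1)/(-5 + 2))/(-5 + 2*((1 + 1)/(-5 + 2)))))*(-1*(-9)) = ((-32*16)*(2*(2/(-3))/(-5 + 2*(2/(-3)))))*9 = -1024*2*(-⅓)/(-5 + 2*(2*(-⅓)))*9 = -1024*(-2)/(3*(-5 + 2*(-⅔)))*9 = -1024*(-2)/(3*(-5 - 4/3))*9 = -1024*(-2)/(3*(-19/3))*9 = -1024*(-2)*(-3)/(3*19)*9 = -512*4/19*9 = -2048/19*9 = -18432/19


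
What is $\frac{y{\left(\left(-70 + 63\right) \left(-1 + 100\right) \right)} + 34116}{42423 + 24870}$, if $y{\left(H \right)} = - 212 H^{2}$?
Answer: $- \frac{33926224}{22431} \approx -1512.5$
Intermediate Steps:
$\frac{y{\left(\left(-70 + 63\right) \left(-1 + 100\right) \right)} + 34116}{42423 + 24870} = \frac{- 212 \left(\left(-70 + 63\right) \left(-1 + 100\right)\right)^{2} + 34116}{42423 + 24870} = \frac{- 212 \left(\left(-7\right) 99\right)^{2} + 34116}{67293} = \left(- 212 \left(-693\right)^{2} + 34116\right) \frac{1}{67293} = \left(\left(-212\right) 480249 + 34116\right) \frac{1}{67293} = \left(-101812788 + 34116\right) \frac{1}{67293} = \left(-101778672\right) \frac{1}{67293} = - \frac{33926224}{22431}$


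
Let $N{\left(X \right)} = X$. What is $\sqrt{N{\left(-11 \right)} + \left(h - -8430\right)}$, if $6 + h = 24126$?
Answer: $\sqrt{32539} \approx 180.39$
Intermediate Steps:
$h = 24120$ ($h = -6 + 24126 = 24120$)
$\sqrt{N{\left(-11 \right)} + \left(h - -8430\right)} = \sqrt{-11 + \left(24120 - -8430\right)} = \sqrt{-11 + \left(24120 + 8430\right)} = \sqrt{-11 + 32550} = \sqrt{32539}$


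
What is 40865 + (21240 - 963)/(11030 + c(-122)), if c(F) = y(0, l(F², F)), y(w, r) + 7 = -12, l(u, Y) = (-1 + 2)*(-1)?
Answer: 449984792/11011 ≈ 40867.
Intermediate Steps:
l(u, Y) = -1 (l(u, Y) = 1*(-1) = -1)
y(w, r) = -19 (y(w, r) = -7 - 12 = -19)
c(F) = -19
40865 + (21240 - 963)/(11030 + c(-122)) = 40865 + (21240 - 963)/(11030 - 19) = 40865 + 20277/11011 = 449984792/11011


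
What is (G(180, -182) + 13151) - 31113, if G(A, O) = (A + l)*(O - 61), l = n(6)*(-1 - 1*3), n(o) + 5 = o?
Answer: -60730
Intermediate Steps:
n(o) = -5 + o
l = -4 (l = (-5 + 6)*(-1 - 1*3) = 1*(-1 - 3) = 1*(-4) = -4)
G(A, O) = (-61 + O)*(-4 + A) (G(A, O) = (A - 4)*(O - 61) = (-4 + A)*(-61 + O) = (-61 + O)*(-4 + A))
(G(180, -182) + 13151) - 31113 = ((244 - 61*180 - 4*(-182) + 180*(-182)) + 13151) - 31113 = ((244 - 10980 + 728 - 32760) + 13151) - 31113 = (-42768 + 13151) - 31113 = -29617 - 31113 = -60730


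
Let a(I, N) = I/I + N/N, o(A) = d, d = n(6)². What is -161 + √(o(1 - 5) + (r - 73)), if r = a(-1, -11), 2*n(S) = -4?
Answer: -161 + I*√67 ≈ -161.0 + 8.1853*I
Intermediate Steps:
n(S) = -2 (n(S) = (½)*(-4) = -2)
d = 4 (d = (-2)² = 4)
o(A) = 4
a(I, N) = 2 (a(I, N) = 1 + 1 = 2)
r = 2
-161 + √(o(1 - 5) + (r - 73)) = -161 + √(4 + (2 - 73)) = -161 + √(4 - 71) = -161 + √(-67) = -161 + I*√67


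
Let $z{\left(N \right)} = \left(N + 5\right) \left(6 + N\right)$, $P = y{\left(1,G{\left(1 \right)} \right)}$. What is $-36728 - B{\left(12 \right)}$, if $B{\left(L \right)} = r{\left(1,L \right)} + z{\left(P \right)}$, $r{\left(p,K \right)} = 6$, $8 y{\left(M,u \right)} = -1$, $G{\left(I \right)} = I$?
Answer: $- \frac{2352809}{64} \approx -36763.0$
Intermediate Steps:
$y{\left(M,u \right)} = - \frac{1}{8}$ ($y{\left(M,u \right)} = \frac{1}{8} \left(-1\right) = - \frac{1}{8}$)
$P = - \frac{1}{8} \approx -0.125$
$z{\left(N \right)} = \left(5 + N\right) \left(6 + N\right)$
$B{\left(L \right)} = \frac{2217}{64}$ ($B{\left(L \right)} = 6 + \left(30 + \left(- \frac{1}{8}\right)^{2} + 11 \left(- \frac{1}{8}\right)\right) = 6 + \left(30 + \frac{1}{64} - \frac{11}{8}\right) = 6 + \frac{1833}{64} = \frac{2217}{64}$)
$-36728 - B{\left(12 \right)} = -36728 - \frac{2217}{64} = - \frac{2352809}{64}$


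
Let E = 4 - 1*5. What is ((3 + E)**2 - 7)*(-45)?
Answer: 135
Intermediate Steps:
E = -1 (E = 4 - 5 = -1)
((3 + E)**2 - 7)*(-45) = ((3 - 1)**2 - 7)*(-45) = (2**2 - 7)*(-45) = (4 - 7)*(-45) = -3*(-45) = 135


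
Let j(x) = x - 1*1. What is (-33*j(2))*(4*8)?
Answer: -1056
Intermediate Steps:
j(x) = -1 + x (j(x) = x - 1 = -1 + x)
(-33*j(2))*(4*8) = (-33*(-1 + 2))*(4*8) = -33*1*32 = -33*32 = -1056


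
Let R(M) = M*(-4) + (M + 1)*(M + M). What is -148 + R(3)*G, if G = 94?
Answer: 980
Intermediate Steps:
R(M) = -4*M + 2*M*(1 + M) (R(M) = -4*M + (1 + M)*(2*M) = -4*M + 2*M*(1 + M))
-148 + R(3)*G = -148 + (2*3*(-1 + 3))*94 = -148 + (2*3*2)*94 = -148 + 12*94 = -148 + 1128 = 980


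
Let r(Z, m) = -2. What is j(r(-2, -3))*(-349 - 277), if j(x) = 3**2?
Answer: -5634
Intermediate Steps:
j(x) = 9
j(r(-2, -3))*(-349 - 277) = 9*(-349 - 277) = 9*(-626) = -5634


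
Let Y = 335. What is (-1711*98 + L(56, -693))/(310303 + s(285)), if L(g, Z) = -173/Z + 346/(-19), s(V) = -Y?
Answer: -2208052717/4081348656 ≈ -0.54101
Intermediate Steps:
s(V) = -335 (s(V) = -1*335 = -335)
L(g, Z) = -346/19 - 173/Z (L(g, Z) = -173/Z + 346*(-1/19) = -173/Z - 346/19 = -346/19 - 173/Z)
(-1711*98 + L(56, -693))/(310303 + s(285)) = (-1711*98 + (-346/19 - 173/(-693)))/(310303 - 335) = (-167678 + (-346/19 - 173*(-1/693)))/309968 = (-167678 + (-346/19 + 173/693))*(1/309968) = (-167678 - 236491/13167)*(1/309968) = -2208052717/13167*1/309968 = -2208052717/4081348656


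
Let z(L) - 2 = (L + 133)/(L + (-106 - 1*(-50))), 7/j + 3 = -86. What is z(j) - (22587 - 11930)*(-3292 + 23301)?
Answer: -152037206233/713 ≈ -2.1324e+8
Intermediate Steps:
j = -7/89 (j = 7/(-3 - 86) = 7/(-89) = 7*(-1/89) = -7/89 ≈ -0.078652)
z(L) = 2 + (133 + L)/(-56 + L) (z(L) = 2 + (L + 133)/(L + (-106 - 1*(-50))) = 2 + (133 + L)/(L + (-106 + 50)) = 2 + (133 + L)/(L - 56) = 2 + (133 + L)/(-56 + L))
z(j) - (22587 - 11930)*(-3292 + 23301) = 3*(7 - 7/89)/(-56 - 7/89) - (22587 - 11930)*(-3292 + 23301) = 3*(616/89)/(-4991/89) - 10657*20009 = 3*(-89/4991)*(616/89) - 1*213235913 = -264/713 - 213235913 = -152037206233/713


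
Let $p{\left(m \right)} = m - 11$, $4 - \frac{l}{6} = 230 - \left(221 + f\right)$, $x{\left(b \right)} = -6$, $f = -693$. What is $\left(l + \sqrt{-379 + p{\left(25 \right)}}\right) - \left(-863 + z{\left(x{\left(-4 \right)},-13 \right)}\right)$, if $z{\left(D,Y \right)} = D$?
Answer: $-3319 + i \sqrt{365} \approx -3319.0 + 19.105 i$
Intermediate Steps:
$l = -4188$ ($l = 24 - 6 \left(230 - -472\right) = 24 - 6 \left(230 + \left(-221 + 693\right)\right) = 24 - 6 \left(230 + 472\right) = 24 - 4212 = -4188$)
$p{\left(m \right)} = -11 + m$ ($p{\left(m \right)} = m - 11 = -11 + m$)
$\left(l + \sqrt{-379 + p{\left(25 \right)}}\right) - \left(-863 + z{\left(x{\left(-4 \right)},-13 \right)}\right) = \left(-4188 + \sqrt{-379 + \left(-11 + 25\right)}\right) + \left(863 - -6\right) = \left(-4188 + \sqrt{-379 + 14}\right) + \left(863 + 6\right) = \left(-4188 + \sqrt{-365}\right) + 869 = \left(-4188 + i \sqrt{365}\right) + 869 = -3319 + i \sqrt{365}$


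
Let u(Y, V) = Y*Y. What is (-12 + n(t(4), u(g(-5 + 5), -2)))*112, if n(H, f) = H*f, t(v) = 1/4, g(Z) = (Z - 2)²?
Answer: -896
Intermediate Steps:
g(Z) = (-2 + Z)²
t(v) = ¼
u(Y, V) = Y²
(-12 + n(t(4), u(g(-5 + 5), -2)))*112 = (-12 + ((-2 + (-5 + 5))²)²/4)*112 = (-12 + ((-2 + 0)²)²/4)*112 = (-12 + ((-2)²)²/4)*112 = (-12 + (¼)*4²)*112 = (-12 + (¼)*16)*112 = (-12 + 4)*112 = -8*112 = -896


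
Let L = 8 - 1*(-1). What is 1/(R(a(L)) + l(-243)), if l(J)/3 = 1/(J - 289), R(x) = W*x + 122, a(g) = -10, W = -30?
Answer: 532/224501 ≈ 0.0023697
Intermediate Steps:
L = 9 (L = 8 + 1 = 9)
R(x) = 122 - 30*x (R(x) = -30*x + 122 = 122 - 30*x)
l(J) = 3/(-289 + J) (l(J) = 3/(J - 289) = 3/(-289 + J))
1/(R(a(L)) + l(-243)) = 1/((122 - 30*(-10)) + 3/(-289 - 243)) = 1/((122 + 300) + 3/(-532)) = 1/(422 + 3*(-1/532)) = 1/(422 - 3/532) = 1/(224501/532) = 532/224501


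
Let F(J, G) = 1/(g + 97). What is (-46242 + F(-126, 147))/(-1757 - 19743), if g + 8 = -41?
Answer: 443923/206400 ≈ 2.1508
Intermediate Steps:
g = -49 (g = -8 - 41 = -49)
F(J, G) = 1/48 (F(J, G) = 1/(-49 + 97) = 1/48)
(-46242 + F(-126, 147))/(-1757 - 19743) = (-46242 + 1/48)/(-1757 - 19743) = -2219615/48/(-21500) = -2219615/48*(-1/21500) = 443923/206400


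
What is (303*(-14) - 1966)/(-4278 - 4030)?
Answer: 1552/2077 ≈ 0.74723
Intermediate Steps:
(303*(-14) - 1966)/(-4278 - 4030) = (-4242 - 1966)/(-8308) = -6208*(-1/8308) = 1552/2077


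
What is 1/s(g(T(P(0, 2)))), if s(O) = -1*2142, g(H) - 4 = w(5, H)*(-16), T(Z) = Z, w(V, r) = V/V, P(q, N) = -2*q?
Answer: -1/2142 ≈ -0.00046685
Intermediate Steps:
w(V, r) = 1
g(H) = -12 (g(H) = 4 + 1*(-16) = 4 - 16 = -12)
s(O) = -2142
1/s(g(T(P(0, 2)))) = 1/(-2142) = -1/2142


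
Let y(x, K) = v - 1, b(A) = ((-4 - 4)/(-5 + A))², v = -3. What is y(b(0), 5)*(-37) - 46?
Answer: 102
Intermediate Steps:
b(A) = 64/(-5 + A)² (b(A) = (-8/(-5 + A))² = 64/(-5 + A)²)
y(x, K) = -4 (y(x, K) = -3 - 1 = -4)
y(b(0), 5)*(-37) - 46 = -4*(-37) - 46 = 148 - 46 = 102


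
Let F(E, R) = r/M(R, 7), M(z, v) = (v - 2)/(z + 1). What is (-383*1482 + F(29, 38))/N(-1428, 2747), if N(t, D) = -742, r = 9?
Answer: 2837679/3710 ≈ 764.87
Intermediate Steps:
M(z, v) = (-2 + v)/(1 + z)
F(E, R) = 9/5 + 9*R/5 (F(E, R) = 9/(((-2 + 7)/(1 + R))) = 9/((5/(1 + R))) = 9*(⅕ + R/5) = 9/5 + 9*R/5)
(-383*1482 + F(29, 38))/N(-1428, 2747) = (-383*1482 + (9/5 + (9/5)*38))/(-742) = (-567606 + (9/5 + 342/5))*(-1/742) = (-567606 + 351/5)*(-1/742) = -2837679/5*(-1/742) = 2837679/3710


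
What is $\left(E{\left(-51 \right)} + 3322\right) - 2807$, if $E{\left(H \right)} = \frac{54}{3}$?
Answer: $533$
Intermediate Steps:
$E{\left(H \right)} = 18$ ($E{\left(H \right)} = 54 \cdot \frac{1}{3} = 18$)
$\left(E{\left(-51 \right)} + 3322\right) - 2807 = \left(18 + 3322\right) - 2807 = 3340 - 2807 = 533$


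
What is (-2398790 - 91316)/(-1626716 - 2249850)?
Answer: 1245053/1938283 ≈ 0.64235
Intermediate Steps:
(-2398790 - 91316)/(-1626716 - 2249850) = -2490106/(-3876566) = -2490106*(-1/3876566) = 1245053/1938283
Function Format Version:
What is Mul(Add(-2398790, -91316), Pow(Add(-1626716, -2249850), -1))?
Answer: Rational(1245053, 1938283) ≈ 0.64235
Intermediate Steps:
Mul(Add(-2398790, -91316), Pow(Add(-1626716, -2249850), -1)) = Mul(-2490106, Pow(-3876566, -1)) = Mul(-2490106, Rational(-1, 3876566)) = Rational(1245053, 1938283)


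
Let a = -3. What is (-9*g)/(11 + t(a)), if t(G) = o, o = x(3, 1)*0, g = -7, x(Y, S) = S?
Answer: 63/11 ≈ 5.7273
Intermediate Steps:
o = 0 (o = 1*0 = 0)
t(G) = 0
(-9*g)/(11 + t(a)) = (-9*(-7))/(11 + 0) = 63/11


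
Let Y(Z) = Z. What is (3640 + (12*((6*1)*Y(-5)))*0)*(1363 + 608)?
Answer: 7174440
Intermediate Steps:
(3640 + (12*((6*1)*Y(-5)))*0)*(1363 + 608) = (3640 + (12*((6*1)*(-5)))*0)*(1363 + 608) = (3640 + (12*(6*(-5)))*0)*1971 = (3640 + (12*(-30))*0)*1971 = (3640 - 360*0)*1971 = (3640 + 0)*1971 = 3640*1971 = 7174440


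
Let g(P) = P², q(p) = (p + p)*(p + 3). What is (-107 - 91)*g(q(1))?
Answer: -12672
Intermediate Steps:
q(p) = 2*p*(3 + p) (q(p) = (2*p)*(3 + p) = 2*p*(3 + p))
(-107 - 91)*g(q(1)) = (-107 - 91)*(2*1*(3 + 1))² = -198*(2*1*4)² = -198*8² = -198*64 = -12672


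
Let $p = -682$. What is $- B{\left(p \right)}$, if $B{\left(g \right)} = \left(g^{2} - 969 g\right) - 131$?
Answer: $-1125851$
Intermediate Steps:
$B{\left(g \right)} = -131 + g^{2} - 969 g$
$- B{\left(p \right)} = - (-131 + \left(-682\right)^{2} - -660858) = - (-131 + 465124 + 660858) = \left(-1\right) 1125851 = -1125851$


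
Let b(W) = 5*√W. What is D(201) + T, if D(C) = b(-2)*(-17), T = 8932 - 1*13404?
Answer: -4472 - 85*I*√2 ≈ -4472.0 - 120.21*I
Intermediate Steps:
T = -4472 (T = 8932 - 13404 = -4472)
D(C) = -85*I*√2 (D(C) = (5*√(-2))*(-17) = (5*(I*√2))*(-17) = (5*I*√2)*(-17) = -85*I*√2)
D(201) + T = -85*I*√2 - 4472 = -4472 - 85*I*√2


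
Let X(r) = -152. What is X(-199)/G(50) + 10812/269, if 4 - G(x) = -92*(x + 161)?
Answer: 26235613/652863 ≈ 40.185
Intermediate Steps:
G(x) = 14816 + 92*x (G(x) = 4 - (-92)*(x + 161) = 4 - (-92)*(161 + x) = 4 - (-14812 - 92*x) = 4 + (14812 + 92*x) = 14816 + 92*x)
X(-199)/G(50) + 10812/269 = -152/(14816 + 92*50) + 10812/269 = -152/(14816 + 4600) + 10812*(1/269) = -152/19416 + 10812/269 = -152*1/19416 + 10812/269 = -19/2427 + 10812/269 = 26235613/652863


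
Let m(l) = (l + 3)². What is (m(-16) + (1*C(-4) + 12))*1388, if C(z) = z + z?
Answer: 240124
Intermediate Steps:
C(z) = 2*z
m(l) = (3 + l)²
(m(-16) + (1*C(-4) + 12))*1388 = ((3 - 16)² + (1*(2*(-4)) + 12))*1388 = ((-13)² + (1*(-8) + 12))*1388 = (169 + (-8 + 12))*1388 = (169 + 4)*1388 = 173*1388 = 240124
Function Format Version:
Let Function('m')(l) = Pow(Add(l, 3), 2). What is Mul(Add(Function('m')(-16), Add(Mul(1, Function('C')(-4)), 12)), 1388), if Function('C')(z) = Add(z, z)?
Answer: 240124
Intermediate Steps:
Function('C')(z) = Mul(2, z)
Function('m')(l) = Pow(Add(3, l), 2)
Mul(Add(Function('m')(-16), Add(Mul(1, Function('C')(-4)), 12)), 1388) = Mul(Add(Pow(Add(3, -16), 2), Add(Mul(1, Mul(2, -4)), 12)), 1388) = Mul(Add(Pow(-13, 2), Add(Mul(1, -8), 12)), 1388) = Mul(Add(169, Add(-8, 12)), 1388) = Mul(Add(169, 4), 1388) = Mul(173, 1388) = 240124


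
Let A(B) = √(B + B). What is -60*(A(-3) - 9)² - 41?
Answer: -4541 + 1080*I*√6 ≈ -4541.0 + 2645.4*I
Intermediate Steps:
A(B) = √2*√B (A(B) = √(2*B) = √2*√B)
-60*(A(-3) - 9)² - 41 = -60*(√2*√(-3) - 9)² - 41 = -60*(√2*(I*√3) - 9)² - 41 = -60*(I*√6 - 9)² - 41 = -60*(-9 + I*√6)² - 41 = -41 - 60*(-9 + I*√6)²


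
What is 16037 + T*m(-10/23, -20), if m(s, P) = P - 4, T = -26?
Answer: 16661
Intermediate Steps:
m(s, P) = -4 + P
16037 + T*m(-10/23, -20) = 16037 - 26*(-4 - 20) = 16037 - 26*(-24) = 16037 + 624 = 16661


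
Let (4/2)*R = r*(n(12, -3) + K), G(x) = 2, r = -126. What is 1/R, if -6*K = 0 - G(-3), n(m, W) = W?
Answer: 1/168 ≈ 0.0059524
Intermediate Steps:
K = ⅓ (K = -(0 - 1*2)/6 = -(0 - 2)/6 = -⅙*(-2) = ⅓ ≈ 0.33333)
R = 168 (R = (-126*(-3 + ⅓))/2 = (-126*(-8/3))/2 = (½)*336 = 168)
1/R = 1/168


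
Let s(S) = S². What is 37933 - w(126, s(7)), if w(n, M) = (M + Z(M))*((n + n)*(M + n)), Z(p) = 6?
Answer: -2387567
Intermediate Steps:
w(n, M) = 2*n*(6 + M)*(M + n) (w(n, M) = (M + 6)*((n + n)*(M + n)) = (6 + M)*((2*n)*(M + n)) = (6 + M)*(2*n*(M + n)) = 2*n*(6 + M)*(M + n))
37933 - w(126, s(7)) = 37933 - 2*126*((7²)² + 6*7² + 6*126 + 7²*126) = 37933 - 2*126*(49² + 6*49 + 756 + 49*126) = 37933 - 2*126*(2401 + 294 + 756 + 6174) = 37933 - 2*126*9625 = 37933 - 1*2425500 = 37933 - 2425500 = -2387567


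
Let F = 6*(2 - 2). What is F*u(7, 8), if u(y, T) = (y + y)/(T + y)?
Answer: 0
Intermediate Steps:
u(y, T) = 2*y/(T + y) (u(y, T) = (2*y)/(T + y) = 2*y/(T + y))
F = 0 (F = 6*0 = 0)
F*u(7, 8) = 0*(2*7/(8 + 7)) = 0*(2*7/15) = 0*(2*7*(1/15)) = 0*(14/15) = 0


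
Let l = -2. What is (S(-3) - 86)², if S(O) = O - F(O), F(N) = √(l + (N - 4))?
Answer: 7912 + 534*I ≈ 7912.0 + 534.0*I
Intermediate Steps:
F(N) = √(-6 + N) (F(N) = √(-2 + (N - 4)) = √(-2 + (-4 + N)) = √(-6 + N))
S(O) = O - √(-6 + O)
(S(-3) - 86)² = ((-3 - √(-6 - 3)) - 86)² = ((-3 - √(-9)) - 86)² = ((-3 - 3*I) - 86)² = (-89 - 3*I)²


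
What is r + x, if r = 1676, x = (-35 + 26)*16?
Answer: 1532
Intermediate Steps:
x = -144 (x = -9*16 = -144)
r + x = 1676 - 144 = 1532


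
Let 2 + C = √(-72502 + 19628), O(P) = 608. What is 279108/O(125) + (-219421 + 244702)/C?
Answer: 9*(-411462*I + 7753*√52874)/(152*(√52874 + 2*I)) ≈ 458.1 - 109.94*I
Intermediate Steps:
C = -2 + I*√52874 (C = -2 + √(-72502 + 19628) = -2 + √(-52874) = -2 + I*√52874 ≈ -2.0 + 229.94*I)
279108/O(125) + (-219421 + 244702)/C = 279108/608 + (-219421 + 244702)/(-2 + I*√52874) = 279108*(1/608) + 25281/(-2 + I*√52874) = 69777/152 + 25281/(-2 + I*√52874)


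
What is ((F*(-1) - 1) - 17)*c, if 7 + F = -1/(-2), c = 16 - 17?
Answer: 23/2 ≈ 11.500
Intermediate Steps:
c = -1
F = -13/2 (F = -7 - 1/(-2) = -7 - 1*(-1/2) = -7 + 1/2 = -13/2 ≈ -6.5000)
((F*(-1) - 1) - 17)*c = ((-13/2*(-1) - 1) - 17)*(-1) = ((13/2 - 1) - 17)*(-1) = (11/2 - 17)*(-1) = -23/2*(-1) = 23/2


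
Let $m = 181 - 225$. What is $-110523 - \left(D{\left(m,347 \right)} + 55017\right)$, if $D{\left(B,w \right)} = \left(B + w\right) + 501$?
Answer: $-166344$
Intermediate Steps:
$m = -44$
$D{\left(B,w \right)} = 501 + B + w$
$-110523 - \left(D{\left(m,347 \right)} + 55017\right) = -110523 - \left(\left(501 - 44 + 347\right) + 55017\right) = -110523 - \left(804 + 55017\right) = -110523 - 55821 = -166344$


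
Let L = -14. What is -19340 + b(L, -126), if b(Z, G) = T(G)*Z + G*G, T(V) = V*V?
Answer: -225728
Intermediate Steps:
T(V) = V²
b(Z, G) = G² + Z*G² (b(Z, G) = G²*Z + G*G = Z*G² + G² = G² + Z*G²)
-19340 + b(L, -126) = -19340 + (-126)²*(1 - 14) = -19340 + 15876*(-13) = -19340 - 206388 = -225728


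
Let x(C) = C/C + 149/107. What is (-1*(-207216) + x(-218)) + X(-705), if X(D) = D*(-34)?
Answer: 24737158/107 ≈ 2.3119e+5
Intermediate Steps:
X(D) = -34*D
x(C) = 256/107 (x(C) = 1 + 149*(1/107) = 1 + 149/107 = 256/107)
(-1*(-207216) + x(-218)) + X(-705) = (-1*(-207216) + 256/107) - 34*(-705) = (207216 + 256/107) + 23970 = 22172368/107 + 23970 = 24737158/107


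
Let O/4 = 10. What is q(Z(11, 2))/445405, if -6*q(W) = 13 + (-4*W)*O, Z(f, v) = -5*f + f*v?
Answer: -5293/2672430 ≈ -0.0019806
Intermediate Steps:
O = 40 (O = 4*10 = 40)
q(W) = -13/6 + 80*W/3 (q(W) = -(13 - 4*W*40)/6 = -(13 - 160*W)/6 = -13/6 + 80*W/3)
q(Z(11, 2))/445405 = (-13/6 + 80*(11*(-5 + 2))/3)/445405 = (-13/6 + 80*(11*(-3))/3)*(1/445405) = (-13/6 + (80/3)*(-33))*(1/445405) = (-13/6 - 880)*(1/445405) = -5293/6*1/445405 = -5293/2672430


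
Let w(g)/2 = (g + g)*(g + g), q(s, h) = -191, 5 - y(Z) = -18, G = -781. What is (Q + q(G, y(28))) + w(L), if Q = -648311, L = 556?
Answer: 1824586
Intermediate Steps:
y(Z) = 23 (y(Z) = 5 - 1*(-18) = 5 + 18 = 23)
w(g) = 8*g² (w(g) = 2*((g + g)*(g + g)) = 2*((2*g)*(2*g)) = 2*(4*g²) = 8*g²)
(Q + q(G, y(28))) + w(L) = (-648311 - 191) + 8*556² = -648502 + 8*309136 = -648502 + 2473088 = 1824586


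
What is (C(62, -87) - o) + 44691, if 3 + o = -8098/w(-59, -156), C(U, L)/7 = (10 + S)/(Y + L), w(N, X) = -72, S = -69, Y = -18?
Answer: 8025383/180 ≈ 44585.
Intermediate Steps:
C(U, L) = -413/(-18 + L) (C(U, L) = 7*((10 - 69)/(-18 + L)) = 7*(-59/(-18 + L)) = -413/(-18 + L))
o = 3941/36 (o = -3 - 8098/(-72) = -3 - 8098*(-1/72) = -3 + 4049/36 = 3941/36 ≈ 109.47)
(C(62, -87) - o) + 44691 = (-413/(-18 - 87) - 1*3941/36) + 44691 = (-413/(-105) - 3941/36) + 44691 = (-413*(-1/105) - 3941/36) + 44691 = (59/15 - 3941/36) + 44691 = -18997/180 + 44691 = 8025383/180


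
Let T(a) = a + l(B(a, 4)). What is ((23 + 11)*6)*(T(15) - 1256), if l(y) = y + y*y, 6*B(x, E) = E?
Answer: -758812/3 ≈ -2.5294e+5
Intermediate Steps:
B(x, E) = E/6
l(y) = y + y**2
T(a) = 10/9 + a (T(a) = a + ((1/6)*4)*(1 + (1/6)*4) = a + 2*(1 + 2/3)/3 = a + (2/3)*(5/3) = a + 10/9 = 10/9 + a)
((23 + 11)*6)*(T(15) - 1256) = ((23 + 11)*6)*((10/9 + 15) - 1256) = (34*6)*(145/9 - 1256) = 204*(-11159/9) = -758812/3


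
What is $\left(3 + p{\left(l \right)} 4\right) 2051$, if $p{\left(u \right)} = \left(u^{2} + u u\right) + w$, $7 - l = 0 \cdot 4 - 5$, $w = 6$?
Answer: $2418129$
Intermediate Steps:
$l = 12$ ($l = 7 - \left(0 \cdot 4 - 5\right) = 7 - \left(0 - 5\right) = 7 - -5 = 7 + 5 = 12$)
$p{\left(u \right)} = 6 + 2 u^{2}$ ($p{\left(u \right)} = \left(u^{2} + u u\right) + 6 = \left(u^{2} + u^{2}\right) + 6 = 2 u^{2} + 6 = 6 + 2 u^{2}$)
$\left(3 + p{\left(l \right)} 4\right) 2051 = \left(3 + \left(6 + 2 \cdot 12^{2}\right) 4\right) 2051 = \left(3 + \left(6 + 2 \cdot 144\right) 4\right) 2051 = \left(3 + \left(6 + 288\right) 4\right) 2051 = \left(3 + 294 \cdot 4\right) 2051 = \left(3 + 1176\right) 2051 = 1179 \cdot 2051 = 2418129$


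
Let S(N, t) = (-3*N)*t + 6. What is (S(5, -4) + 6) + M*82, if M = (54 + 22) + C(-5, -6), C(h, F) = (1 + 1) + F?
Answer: 5976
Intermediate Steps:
S(N, t) = 6 - 3*N*t (S(N, t) = -3*N*t + 6 = 6 - 3*N*t)
C(h, F) = 2 + F
M = 72 (M = (54 + 22) + (2 - 6) = 76 - 4 = 72)
(S(5, -4) + 6) + M*82 = ((6 - 3*5*(-4)) + 6) + 72*82 = ((6 + 60) + 6) + 5904 = (66 + 6) + 5904 = 72 + 5904 = 5976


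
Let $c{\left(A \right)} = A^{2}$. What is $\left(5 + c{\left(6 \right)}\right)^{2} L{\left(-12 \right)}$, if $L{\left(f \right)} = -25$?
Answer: $-42025$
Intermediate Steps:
$\left(5 + c{\left(6 \right)}\right)^{2} L{\left(-12 \right)} = \left(5 + 6^{2}\right)^{2} \left(-25\right) = \left(5 + 36\right)^{2} \left(-25\right) = 41^{2} \left(-25\right) = 1681 \left(-25\right) = -42025$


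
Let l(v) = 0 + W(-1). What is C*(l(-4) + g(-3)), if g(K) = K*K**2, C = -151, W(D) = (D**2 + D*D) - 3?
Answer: 4228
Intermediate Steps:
W(D) = -3 + 2*D**2 (W(D) = (D**2 + D**2) - 3 = 2*D**2 - 3 = -3 + 2*D**2)
g(K) = K**3
l(v) = -1 (l(v) = 0 + (-3 + 2*(-1)**2) = 0 + (-3 + 2*1) = 0 + (-3 + 2) = 0 - 1 = -1)
C*(l(-4) + g(-3)) = -151*(-1 + (-3)**3) = -151*(-1 - 27) = -151*(-28) = 4228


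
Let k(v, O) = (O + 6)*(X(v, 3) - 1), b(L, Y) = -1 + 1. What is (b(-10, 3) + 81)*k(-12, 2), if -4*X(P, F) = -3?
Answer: -162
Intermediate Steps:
b(L, Y) = 0
X(P, F) = ¾ (X(P, F) = -¼*(-3) = ¾)
k(v, O) = -3/2 - O/4 (k(v, O) = (O + 6)*(¾ - 1) = (6 + O)*(-¼) = -3/2 - O/4)
(b(-10, 3) + 81)*k(-12, 2) = (0 + 81)*(-3/2 - ¼*2) = 81*(-3/2 - ½) = 81*(-2) = -162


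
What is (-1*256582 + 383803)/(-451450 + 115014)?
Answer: -127221/336436 ≈ -0.37814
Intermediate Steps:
(-1*256582 + 383803)/(-451450 + 115014) = (-256582 + 383803)/(-336436) = 127221*(-1/336436) = -127221/336436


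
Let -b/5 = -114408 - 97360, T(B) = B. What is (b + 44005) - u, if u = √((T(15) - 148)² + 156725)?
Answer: 1102845 - √174414 ≈ 1.1024e+6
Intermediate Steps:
b = 1058840 (b = -5*(-114408 - 97360) = -5*(-211768) = 1058840)
u = √174414 (u = √((15 - 148)² + 156725) = √((-133)² + 156725) = √(17689 + 156725) = √174414 ≈ 417.63)
(b + 44005) - u = (1058840 + 44005) - √174414 = 1102845 - √174414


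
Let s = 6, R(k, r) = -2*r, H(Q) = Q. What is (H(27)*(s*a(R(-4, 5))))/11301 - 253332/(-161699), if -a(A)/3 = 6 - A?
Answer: 535177836/609120133 ≈ 0.87861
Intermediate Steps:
a(A) = -18 + 3*A (a(A) = -3*(6 - A) = -18 + 3*A)
(H(27)*(s*a(R(-4, 5))))/11301 - 253332/(-161699) = (27*(6*(-18 + 3*(-2*5))))/11301 - 253332/(-161699) = (27*(6*(-18 + 3*(-10))))*(1/11301) - 253332*(-1/161699) = (27*(6*(-18 - 30)))*(1/11301) + 253332/161699 = (27*(6*(-48)))*(1/11301) + 253332/161699 = (27*(-288))*(1/11301) + 253332/161699 = -7776*1/11301 + 253332/161699 = -2592/3767 + 253332/161699 = 535177836/609120133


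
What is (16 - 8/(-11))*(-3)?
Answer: -552/11 ≈ -50.182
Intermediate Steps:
(16 - 8/(-11))*(-3) = (16 - 8*(-1/11))*(-3) = (16 + 8/11)*(-3) = (184/11)*(-3) = -552/11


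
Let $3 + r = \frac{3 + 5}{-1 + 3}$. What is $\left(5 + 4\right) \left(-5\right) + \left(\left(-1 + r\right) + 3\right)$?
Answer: $-42$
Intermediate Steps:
$r = 1$ ($r = -3 + \frac{3 + 5}{-1 + 3} = -3 + \frac{8}{2} = -3 + 8 \cdot \frac{1}{2} = -3 + 4 = 1$)
$\left(5 + 4\right) \left(-5\right) + \left(\left(-1 + r\right) + 3\right) = \left(5 + 4\right) \left(-5\right) + \left(\left(-1 + 1\right) + 3\right) = 9 \left(-5\right) + \left(0 + 3\right) = -45 + 3 = -42$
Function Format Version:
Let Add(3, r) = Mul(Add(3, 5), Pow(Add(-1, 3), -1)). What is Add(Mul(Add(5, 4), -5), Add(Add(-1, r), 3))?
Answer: -42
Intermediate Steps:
r = 1 (r = Add(-3, Mul(Add(3, 5), Pow(Add(-1, 3), -1))) = Add(-3, Mul(8, Pow(2, -1))) = Add(-3, Mul(8, Rational(1, 2))) = Add(-3, 4) = 1)
Add(Mul(Add(5, 4), -5), Add(Add(-1, r), 3)) = Add(Mul(Add(5, 4), -5), Add(Add(-1, 1), 3)) = Add(Mul(9, -5), Add(0, 3)) = Add(-45, 3) = -42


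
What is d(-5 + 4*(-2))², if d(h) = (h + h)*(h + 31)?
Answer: 219024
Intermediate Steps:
d(h) = 2*h*(31 + h) (d(h) = (2*h)*(31 + h) = 2*h*(31 + h))
d(-5 + 4*(-2))² = (2*(-5 + 4*(-2))*(31 + (-5 + 4*(-2))))² = (2*(-5 - 8)*(31 + (-5 - 8)))² = (2*(-13)*(31 - 13))² = (2*(-13)*18)² = (-468)² = 219024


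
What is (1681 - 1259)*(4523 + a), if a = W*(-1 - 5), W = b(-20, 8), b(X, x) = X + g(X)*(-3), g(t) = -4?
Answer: 1928962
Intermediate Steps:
b(X, x) = 12 + X (b(X, x) = X - 4*(-3) = X + 12 = 12 + X)
W = -8 (W = 12 - 20 = -8)
a = 48 (a = -8*(-1 - 5) = -8*(-6) = 48)
(1681 - 1259)*(4523 + a) = (1681 - 1259)*(4523 + 48) = 422*4571 = 1928962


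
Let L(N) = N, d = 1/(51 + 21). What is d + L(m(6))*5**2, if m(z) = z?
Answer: 10801/72 ≈ 150.01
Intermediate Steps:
d = 1/72 ≈ 0.013889
d + L(m(6))*5**2 = 1/72 + 6*5**2 = 1/72 + 6*25 = 1/72 + 150 = 10801/72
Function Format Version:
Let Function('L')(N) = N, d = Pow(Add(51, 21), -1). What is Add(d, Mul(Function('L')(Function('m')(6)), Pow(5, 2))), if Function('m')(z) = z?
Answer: Rational(10801, 72) ≈ 150.01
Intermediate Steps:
d = Rational(1, 72) (d = Pow(72, -1) = Rational(1, 72) ≈ 0.013889)
Add(d, Mul(Function('L')(Function('m')(6)), Pow(5, 2))) = Add(Rational(1, 72), Mul(6, Pow(5, 2))) = Add(Rational(1, 72), Mul(6, 25)) = Add(Rational(1, 72), 150) = Rational(10801, 72)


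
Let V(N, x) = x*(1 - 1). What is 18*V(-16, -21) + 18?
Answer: 18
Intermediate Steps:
V(N, x) = 0 (V(N, x) = x*0 = 0)
18*V(-16, -21) + 18 = 18*0 + 18 = 0 + 18 = 18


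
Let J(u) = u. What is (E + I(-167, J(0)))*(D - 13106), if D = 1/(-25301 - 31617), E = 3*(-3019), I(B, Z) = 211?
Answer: 3299413407707/28459 ≈ 1.1594e+8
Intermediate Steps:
E = -9057
D = -1/56918 (D = 1/(-56918) = -1/56918 ≈ -1.7569e-5)
(E + I(-167, J(0)))*(D - 13106) = (-9057 + 211)*(-1/56918 - 13106) = -8846*(-745967309/56918) = 3299413407707/28459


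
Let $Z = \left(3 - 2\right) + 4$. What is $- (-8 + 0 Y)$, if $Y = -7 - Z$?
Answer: $8$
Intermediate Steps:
$Z = 5$ ($Z = 1 + 4 = 5$)
$Y = -12$ ($Y = -7 - 5 = -12$)
$- (-8 + 0 Y) = - (-8 + 0 \left(-12\right)) = - (-8 + 0) = \left(-1\right) \left(-8\right) = 8$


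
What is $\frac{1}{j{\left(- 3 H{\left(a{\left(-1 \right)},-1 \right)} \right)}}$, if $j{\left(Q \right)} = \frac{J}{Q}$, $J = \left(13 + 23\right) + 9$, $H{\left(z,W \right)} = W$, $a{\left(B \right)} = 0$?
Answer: $\frac{1}{15} \approx 0.066667$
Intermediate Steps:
$J = 45$ ($J = 36 + 9 = 45$)
$j{\left(Q \right)} = \frac{45}{Q}$
$\frac{1}{j{\left(- 3 H{\left(a{\left(-1 \right)},-1 \right)} \right)}} = \frac{1}{45 \frac{1}{\left(-3\right) \left(-1\right)}} = \frac{1}{45 \cdot \frac{1}{3}} = \frac{1}{15}$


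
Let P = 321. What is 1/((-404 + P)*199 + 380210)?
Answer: 1/363693 ≈ 2.7496e-6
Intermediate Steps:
1/((-404 + P)*199 + 380210) = 1/((-404 + 321)*199 + 380210) = 1/(-83*199 + 380210) = 1/(-16517 + 380210) = 1/363693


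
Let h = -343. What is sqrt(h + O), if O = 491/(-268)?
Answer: I*sqrt(6191805)/134 ≈ 18.57*I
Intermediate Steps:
O = -491/268 (O = 491*(-1/268) = -491/268 ≈ -1.8321)
sqrt(h + O) = sqrt(-343 - 491/268) = sqrt(-92415/268) = I*sqrt(6191805)/134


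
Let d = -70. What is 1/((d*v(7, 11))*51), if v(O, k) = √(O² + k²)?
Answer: -√170/606900 ≈ -2.1484e-5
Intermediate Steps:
1/((d*v(7, 11))*51) = 1/(-70*√(7² + 11²)*51) = 1/(-70*√(49 + 121)*51) = 1/(-70*√170*51) = 1/(-3570*√170) = -√170/606900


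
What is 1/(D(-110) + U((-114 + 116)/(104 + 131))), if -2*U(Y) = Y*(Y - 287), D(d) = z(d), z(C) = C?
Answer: -55225/6007307 ≈ -0.0091930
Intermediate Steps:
D(d) = d
U(Y) = -Y*(-287 + Y)/2 (U(Y) = -Y*(Y - 287)/2 = -Y*(-287 + Y)/2)
1/(D(-110) + U((-114 + 116)/(104 + 131))) = 1/(-110 + ((-114 + 116)/(104 + 131))*(287 - (-114 + 116)/(104 + 131))/2) = 1/(-110 + (2/235)*(287 - 2/235)/2) = 1/(-110 + (2*(1/235))*(287 - 2/235)/2) = 1/(-110 + (1/2)*(2/235)*(287 - 1*2/235)) = 1/(-110 + (1/2)*(2/235)*(287 - 2/235)) = 1/(-110 + (1/2)*(2/235)*(67443/235)) = 1/(-110 + 67443/55225) = 1/(-6007307/55225) = -55225/6007307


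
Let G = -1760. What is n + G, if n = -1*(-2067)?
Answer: 307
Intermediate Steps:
n = 2067
n + G = 2067 - 1760 = 307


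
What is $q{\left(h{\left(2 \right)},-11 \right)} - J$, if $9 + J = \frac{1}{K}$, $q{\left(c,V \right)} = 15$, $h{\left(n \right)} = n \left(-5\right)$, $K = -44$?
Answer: $\frac{1057}{44} \approx 24.023$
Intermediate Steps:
$h{\left(n \right)} = - 5 n$
$J = - \frac{397}{44}$ ($J = -9 + \frac{1}{-44} = -9 - \frac{1}{44} = - \frac{397}{44} \approx -9.0227$)
$q{\left(h{\left(2 \right)},-11 \right)} - J = 15 - - \frac{397}{44} = 15 + \frac{397}{44} = \frac{1057}{44}$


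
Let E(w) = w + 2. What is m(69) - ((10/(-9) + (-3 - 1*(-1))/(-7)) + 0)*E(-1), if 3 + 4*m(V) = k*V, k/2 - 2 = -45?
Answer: -373823/252 ≈ -1483.4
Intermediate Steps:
k = -86 (k = 4 + 2*(-45) = 4 - 90 = -86)
E(w) = 2 + w
m(V) = -¾ - 43*V/2 (m(V) = -¾ + (-86*V)/4 = -¾ - 43*V/2)
m(69) - ((10/(-9) + (-3 - 1*(-1))/(-7)) + 0)*E(-1) = (-¾ - 43/2*69) - ((10/(-9) + (-3 - 1*(-1))/(-7)) + 0)*(2 - 1) = (-¾ - 2967/2) - ((10*(-⅑) + (-3 + 1)*(-⅐)) + 0) = -5937/4 - ((-10/9 - 2*(-⅐)) + 0) = -5937/4 - ((-10/9 + 2/7) + 0) = -5937/4 - (-52/63 + 0) = -5937/4 - (-52)/63 = -5937/4 - 1*(-52/63) = -5937/4 + 52/63 = -373823/252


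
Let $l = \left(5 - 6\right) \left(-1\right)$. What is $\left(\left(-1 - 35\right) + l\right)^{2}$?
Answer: $1225$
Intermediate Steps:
$l = 1$ ($l = \left(-1\right) \left(-1\right) = 1$)
$\left(\left(-1 - 35\right) + l\right)^{2} = \left(\left(-1 - 35\right) + 1\right)^{2} = \left(-36 + 1\right)^{2} = \left(-35\right)^{2} = 1225$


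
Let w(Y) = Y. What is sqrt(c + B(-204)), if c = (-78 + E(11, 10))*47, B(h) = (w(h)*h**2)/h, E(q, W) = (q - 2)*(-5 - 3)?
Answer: sqrt(34566) ≈ 185.92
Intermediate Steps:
E(q, W) = 16 - 8*q (E(q, W) = (-2 + q)*(-8) = 16 - 8*q)
B(h) = h**2 (B(h) = (h*h**2)/h = h**3/h = h**2)
c = -7050 (c = (-78 + (16 - 8*11))*47 = (-78 + (16 - 88))*47 = (-78 - 72)*47 = -150*47 = -7050)
sqrt(c + B(-204)) = sqrt(-7050 + (-204)**2) = sqrt(-7050 + 41616) = sqrt(34566)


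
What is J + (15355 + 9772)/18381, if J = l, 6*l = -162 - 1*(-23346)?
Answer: 71049311/18381 ≈ 3865.4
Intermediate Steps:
l = 3864 (l = (-162 - 1*(-23346))/6 = (-162 + 23346)/6 = (⅙)*23184 = 3864)
J = 3864
J + (15355 + 9772)/18381 = 3864 + (15355 + 9772)/18381 = 3864 + 25127*(1/18381) = 3864 + 25127/18381 = 71049311/18381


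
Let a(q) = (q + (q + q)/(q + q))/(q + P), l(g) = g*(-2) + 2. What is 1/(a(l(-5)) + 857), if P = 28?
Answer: 40/34293 ≈ 0.0011664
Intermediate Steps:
l(g) = 2 - 2*g (l(g) = -2*g + 2 = 2 - 2*g)
a(q) = (1 + q)/(28 + q) (a(q) = (q + (q + q)/(q + q))/(q + 28) = (q + (2*q)/((2*q)))/(28 + q) = (q + (2*q)*(1/(2*q)))/(28 + q) = (q + 1)/(28 + q) = (1 + q)/(28 + q))
1/(a(l(-5)) + 857) = 1/((1 + (2 - 2*(-5)))/(28 + (2 - 2*(-5))) + 857) = 1/((1 + (2 + 10))/(28 + (2 + 10)) + 857) = 1/((1 + 12)/(28 + 12) + 857) = 1/(13/40 + 857) = 1/(34293/40) = 40/34293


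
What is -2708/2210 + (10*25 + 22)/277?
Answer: -74498/306085 ≈ -0.24339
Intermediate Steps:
-2708/2210 + (10*25 + 22)/277 = -2708*1/2210 + (250 + 22)*(1/277) = -1354/1105 + 272*(1/277) = -1354/1105 + 272/277 = -74498/306085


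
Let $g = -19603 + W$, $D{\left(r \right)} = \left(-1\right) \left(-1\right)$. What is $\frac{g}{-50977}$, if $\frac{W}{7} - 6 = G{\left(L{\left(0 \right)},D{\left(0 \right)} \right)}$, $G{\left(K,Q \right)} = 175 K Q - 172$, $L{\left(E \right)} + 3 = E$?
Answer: $\frac{24440}{50977} \approx 0.47943$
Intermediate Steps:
$D{\left(r \right)} = 1$
$L{\left(E \right)} = -3 + E$
$G{\left(K,Q \right)} = -172 + 175 K Q$ ($G{\left(K,Q \right)} = 175 K Q - 172 = -172 + 175 K Q$)
$W = -4837$ ($W = 42 + 7 \left(-172 + 175 \left(-3 + 0\right) 1\right) = 42 + 7 \left(-172 + 175 \left(-3\right) 1\right) = 42 + 7 \left(-172 - 525\right) = 42 + 7 \left(-697\right) = 42 - 4879 = -4837$)
$g = -24440$ ($g = -19603 - 4837 = -24440$)
$\frac{g}{-50977} = - \frac{24440}{-50977} = \left(-24440\right) \left(- \frac{1}{50977}\right) = \frac{24440}{50977}$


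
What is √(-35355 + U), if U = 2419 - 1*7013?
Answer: I*√39949 ≈ 199.87*I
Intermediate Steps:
U = -4594 (U = 2419 - 7013 = -4594)
√(-35355 + U) = √(-35355 - 4594) = √(-39949) = I*√39949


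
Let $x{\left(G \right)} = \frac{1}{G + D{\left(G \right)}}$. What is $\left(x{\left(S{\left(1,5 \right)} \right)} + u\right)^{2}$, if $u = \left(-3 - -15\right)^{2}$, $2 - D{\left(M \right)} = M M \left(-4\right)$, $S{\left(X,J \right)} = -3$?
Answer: $\frac{25411681}{1225} \approx 20744.0$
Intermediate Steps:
$D{\left(M \right)} = 2 + 4 M^{2}$ ($D{\left(M \right)} = 2 - M M \left(-4\right) = 2 - M^{2} \left(-4\right) = 2 - - 4 M^{2} = 2 + 4 M^{2}$)
$u = 144$ ($u = \left(-3 + 15\right)^{2} = 12^{2} = 144$)
$x{\left(G \right)} = \frac{1}{2 + G + 4 G^{2}}$ ($x{\left(G \right)} = \frac{1}{G + \left(2 + 4 G^{2}\right)} = \frac{1}{2 + G + 4 G^{2}}$)
$\left(x{\left(S{\left(1,5 \right)} \right)} + u\right)^{2} = \left(\frac{1}{2 - 3 + 4 \left(-3\right)^{2}} + 144\right)^{2} = \left(\frac{1}{2 - 3 + 4 \cdot 9} + 144\right)^{2} = \left(\frac{1}{2 - 3 + 36} + 144\right)^{2} = \left(\frac{1}{35} + 144\right)^{2} = \left(\frac{5041}{35}\right)^{2} = \frac{25411681}{1225}$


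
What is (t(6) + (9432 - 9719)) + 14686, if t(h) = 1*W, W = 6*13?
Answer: 14477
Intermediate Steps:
W = 78
t(h) = 78 (t(h) = 1*78 = 78)
(t(6) + (9432 - 9719)) + 14686 = (78 + (9432 - 9719)) + 14686 = (78 - 287) + 14686 = -209 + 14686 = 14477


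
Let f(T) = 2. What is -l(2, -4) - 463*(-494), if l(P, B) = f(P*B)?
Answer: 228720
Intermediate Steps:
l(P, B) = 2
-l(2, -4) - 463*(-494) = -1*2 - 463*(-494) = -2 + 228722 = 228720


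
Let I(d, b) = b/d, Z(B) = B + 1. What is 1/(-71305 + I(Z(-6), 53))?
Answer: -5/356578 ≈ -1.4022e-5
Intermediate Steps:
Z(B) = 1 + B
I(d, b) = b/d
1/(-71305 + I(Z(-6), 53)) = 1/(-71305 + 53/(1 - 6)) = 1/(-71305 + 53/(-5)) = 1/(-71305 + 53*(-⅕)) = 1/(-71305 - 53/5) = 1/(-356578/5) = -5/356578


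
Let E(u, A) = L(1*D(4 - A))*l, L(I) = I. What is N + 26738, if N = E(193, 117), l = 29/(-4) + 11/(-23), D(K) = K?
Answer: 2540239/92 ≈ 27611.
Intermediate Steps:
l = -711/92 (l = 29*(-¼) + 11*(-1/23) = -29/4 - 11/23 = -711/92 ≈ -7.7283)
E(u, A) = -711/23 + 711*A/92 (E(u, A) = (1*(4 - A))*(-711/92) = (4 - A)*(-711/92) = -711/23 + 711*A/92)
N = 80343/92 (N = -711/23 + (711/92)*117 = -711/23 + 83187/92 = 80343/92 ≈ 873.29)
N + 26738 = 80343/92 + 26738 = 2540239/92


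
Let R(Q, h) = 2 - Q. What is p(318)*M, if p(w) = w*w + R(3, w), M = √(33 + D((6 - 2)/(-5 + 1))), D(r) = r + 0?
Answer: 404492*√2 ≈ 5.7204e+5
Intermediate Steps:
D(r) = r
M = 4*√2 (M = √(33 + (6 - 2)/(-5 + 1)) = √(33 + 4/(-4)) = √(33 + 4*(-¼)) = √(33 - 1) = √32 = 4*√2 ≈ 5.6569)
p(w) = -1 + w² (p(w) = w*w + (2 - 1*3) = w² + (2 - 3) = w² - 1 = -1 + w²)
p(318)*M = (-1 + 318²)*(4*√2) = (-1 + 101124)*(4*√2) = 101123*(4*√2) = 404492*√2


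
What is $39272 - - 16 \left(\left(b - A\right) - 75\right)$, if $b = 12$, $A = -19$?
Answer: $38568$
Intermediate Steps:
$39272 - - 16 \left(\left(b - A\right) - 75\right) = 39272 - - 16 \left(\left(12 - -19\right) - 75\right) = 39272 - - 16 \left(\left(12 + 19\right) - 75\right) = 39272 - - 16 \left(31 - 75\right) = 39272 - \left(-16\right) \left(-44\right) = 39272 - 704 = 38568$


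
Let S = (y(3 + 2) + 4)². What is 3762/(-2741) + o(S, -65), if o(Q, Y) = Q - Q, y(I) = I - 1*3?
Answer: -3762/2741 ≈ -1.3725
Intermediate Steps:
y(I) = -3 + I (y(I) = I - 3 = -3 + I)
S = 36 (S = ((-3 + (3 + 2)) + 4)² = ((-3 + 5) + 4)² = (2 + 4)² = 6² = 36)
o(Q, Y) = 0
3762/(-2741) + o(S, -65) = 3762/(-2741) + 0 = 3762*(-1/2741) + 0 = -3762/2741 + 0 = -3762/2741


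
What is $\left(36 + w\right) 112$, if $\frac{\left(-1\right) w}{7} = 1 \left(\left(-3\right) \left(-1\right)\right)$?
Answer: $1680$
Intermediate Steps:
$w = -21$ ($w = - 7 \cdot 1 \left(\left(-3\right) \left(-1\right)\right) = - 7 \cdot 1 \cdot 3 = \left(-7\right) 3 = -21$)
$\left(36 + w\right) 112 = \left(36 - 21\right) 112 = 15 \cdot 112 = 1680$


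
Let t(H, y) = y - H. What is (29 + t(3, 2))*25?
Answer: 700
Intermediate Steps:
(29 + t(3, 2))*25 = (29 + (2 - 1*3))*25 = (29 + (2 - 3))*25 = (29 - 1)*25 = 28*25 = 700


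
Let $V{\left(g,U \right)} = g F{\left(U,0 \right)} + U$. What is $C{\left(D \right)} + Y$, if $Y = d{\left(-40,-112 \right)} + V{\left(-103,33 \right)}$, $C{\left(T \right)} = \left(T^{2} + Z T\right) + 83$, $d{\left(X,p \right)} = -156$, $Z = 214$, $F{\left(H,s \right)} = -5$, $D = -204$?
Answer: $-1565$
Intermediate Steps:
$V{\left(g,U \right)} = U - 5 g$ ($V{\left(g,U \right)} = g \left(-5\right) + U = - 5 g + U = U - 5 g$)
$C{\left(T \right)} = 83 + T^{2} + 214 T$ ($C{\left(T \right)} = \left(T^{2} + 214 T\right) + 83 = 83 + T^{2} + 214 T$)
$Y = 392$ ($Y = -156 + \left(33 - -515\right) = -156 + \left(33 + 515\right) = -156 + 548 = 392$)
$C{\left(D \right)} + Y = \left(83 + \left(-204\right)^{2} + 214 \left(-204\right)\right) + 392 = \left(83 + 41616 - 43656\right) + 392 = -1957 + 392 = -1565$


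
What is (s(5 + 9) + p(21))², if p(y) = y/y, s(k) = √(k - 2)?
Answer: 13 + 4*√3 ≈ 19.928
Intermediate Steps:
s(k) = √(-2 + k)
p(y) = 1
(s(5 + 9) + p(21))² = (√(-2 + (5 + 9)) + 1)² = (√(-2 + 14) + 1)² = (√12 + 1)² = (2*√3 + 1)² = (1 + 2*√3)²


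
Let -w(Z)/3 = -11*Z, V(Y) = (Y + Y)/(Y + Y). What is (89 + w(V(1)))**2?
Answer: 14884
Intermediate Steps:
V(Y) = 1 (V(Y) = (2*Y)/((2*Y)) = (2*Y)*(1/(2*Y)) = 1)
w(Z) = 33*Z (w(Z) = -(-33)*Z = 33*Z)
(89 + w(V(1)))**2 = (89 + 33*1)**2 = (89 + 33)**2 = 122**2 = 14884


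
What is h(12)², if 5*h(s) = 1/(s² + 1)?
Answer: 1/525625 ≈ 1.9025e-6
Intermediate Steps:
h(s) = 1/(5*(1 + s²)) (h(s) = 1/(5*(s² + 1)) = 1/(5*(1 + s²)))
h(12)² = (1/(5*(1 + 12²)))² = (1/(5*(1 + 144)))² = ((⅕)/145)² = ((⅕)*(1/145))² = (1/725)² = 1/525625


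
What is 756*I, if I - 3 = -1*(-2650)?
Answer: 2005668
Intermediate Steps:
I = 2653 (I = 3 - 1*(-2650) = 3 + 2650 = 2653)
756*I = 756*2653 = 2005668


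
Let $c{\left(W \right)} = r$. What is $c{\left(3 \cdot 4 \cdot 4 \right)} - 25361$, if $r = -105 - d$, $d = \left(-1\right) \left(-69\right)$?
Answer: $-25535$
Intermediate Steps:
$d = 69$
$r = -174$ ($r = -105 - 69 = -174$)
$c{\left(W \right)} = -174$
$c{\left(3 \cdot 4 \cdot 4 \right)} - 25361 = -174 - 25361 = -25535$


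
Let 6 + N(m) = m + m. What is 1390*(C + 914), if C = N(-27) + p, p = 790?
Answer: 2285160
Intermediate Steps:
N(m) = -6 + 2*m (N(m) = -6 + (m + m) = -6 + 2*m)
C = 730 (C = (-6 + 2*(-27)) + 790 = (-6 - 54) + 790 = -60 + 790 = 730)
1390*(C + 914) = 1390*(730 + 914) = 1390*1644 = 2285160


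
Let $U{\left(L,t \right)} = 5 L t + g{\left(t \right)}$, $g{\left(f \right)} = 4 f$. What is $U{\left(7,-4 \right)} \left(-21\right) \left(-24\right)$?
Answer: $-78624$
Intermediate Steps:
$U{\left(L,t \right)} = 4 t + 5 L t$ ($U{\left(L,t \right)} = 5 L t + 4 t = 4 t + 5 L t$)
$U{\left(7,-4 \right)} \left(-21\right) \left(-24\right) = - 4 \left(4 + 5 \cdot 7\right) \left(-21\right) \left(-24\right) = - 4 \left(4 + 35\right) \left(-21\right) \left(-24\right) = \left(-4\right) 39 \left(-21\right) \left(-24\right) = \left(-156\right) \left(-21\right) \left(-24\right) = 3276 \left(-24\right) = -78624$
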